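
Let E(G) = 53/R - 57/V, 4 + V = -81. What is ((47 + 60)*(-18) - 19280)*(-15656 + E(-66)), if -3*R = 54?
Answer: 254017756877/765 ≈ 3.3205e+8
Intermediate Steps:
R = -18 (R = -1/3*54 = -18)
V = -85 (V = -4 - 81 = -85)
E(G) = -3479/1530 (E(G) = 53/(-18) - 57/(-85) = 53*(-1/18) - 57*(-1/85) = -53/18 + 57/85 = -3479/1530)
((47 + 60)*(-18) - 19280)*(-15656 + E(-66)) = ((47 + 60)*(-18) - 19280)*(-15656 - 3479/1530) = (107*(-18) - 19280)*(-23957159/1530) = (-1926 - 19280)*(-23957159/1530) = -21206*(-23957159/1530) = 254017756877/765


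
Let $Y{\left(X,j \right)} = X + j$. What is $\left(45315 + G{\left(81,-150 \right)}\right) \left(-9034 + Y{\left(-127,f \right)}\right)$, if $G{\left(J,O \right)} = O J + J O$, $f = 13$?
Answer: $-192245220$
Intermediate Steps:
$G{\left(J,O \right)} = 2 J O$ ($G{\left(J,O \right)} = J O + J O = 2 J O$)
$\left(45315 + G{\left(81,-150 \right)}\right) \left(-9034 + Y{\left(-127,f \right)}\right) = \left(45315 + 2 \cdot 81 \left(-150\right)\right) \left(-9034 + \left(-127 + 13\right)\right) = \left(45315 - 24300\right) \left(-9034 - 114\right) = 21015 \left(-9148\right) = -192245220$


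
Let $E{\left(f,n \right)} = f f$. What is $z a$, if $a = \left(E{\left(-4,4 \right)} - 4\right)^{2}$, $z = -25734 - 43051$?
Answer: $-9905040$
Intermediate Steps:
$E{\left(f,n \right)} = f^{2}$
$z = -68785$
$a = 144$ ($a = \left(\left(-4\right)^{2} - 4\right)^{2} = \left(16 - 4\right)^{2} = 12^{2} = 144$)
$z a = \left(-68785\right) 144 = -9905040$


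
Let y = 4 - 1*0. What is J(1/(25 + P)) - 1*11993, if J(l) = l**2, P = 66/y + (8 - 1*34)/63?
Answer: -321428322821/26801329 ≈ -11993.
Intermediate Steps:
y = 4 (y = 4 + 0 = 4)
P = 2027/126 (P = 66/4 + (8 - 1*34)/63 = 66*(1/4) + (8 - 34)*(1/63) = 33/2 - 26*1/63 = 33/2 - 26/63 = 2027/126 ≈ 16.087)
J(1/(25 + P)) - 1*11993 = (1/(25 + 2027/126))**2 - 1*11993 = (1/(5177/126))**2 - 11993 = (126/5177)**2 - 11993 = 15876/26801329 - 11993 = -321428322821/26801329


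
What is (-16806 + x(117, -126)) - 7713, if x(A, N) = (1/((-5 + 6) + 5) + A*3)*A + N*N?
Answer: 64887/2 ≈ 32444.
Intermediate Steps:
x(A, N) = N² + A*(⅙ + 3*A) (x(A, N) = (1/(1 + 5) + 3*A)*A + N² = (1/6 + 3*A)*A + N² = (⅙ + 3*A)*A + N² = A*(⅙ + 3*A) + N² = N² + A*(⅙ + 3*A))
(-16806 + x(117, -126)) - 7713 = (-16806 + ((-126)² + 3*117² + (⅙)*117)) - 7713 = (-16806 + (15876 + 3*13689 + 39/2)) - 7713 = (-16806 + (15876 + 41067 + 39/2)) - 7713 = (-16806 + 113925/2) - 7713 = 80313/2 - 7713 = 64887/2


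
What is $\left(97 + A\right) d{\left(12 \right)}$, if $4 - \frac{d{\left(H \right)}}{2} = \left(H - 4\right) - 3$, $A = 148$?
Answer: $-490$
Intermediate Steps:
$d{\left(H \right)} = 22 - 2 H$ ($d{\left(H \right)} = 8 - 2 \left(\left(H - 4\right) - 3\right) = 8 - 2 \left(\left(-4 + H\right) - 3\right) = 8 - 2 \left(-7 + H\right) = 8 - \left(-14 + 2 H\right) = 22 - 2 H$)
$\left(97 + A\right) d{\left(12 \right)} = \left(97 + 148\right) \left(22 - 24\right) = 245 \left(22 - 24\right) = 245 \left(-2\right) = -490$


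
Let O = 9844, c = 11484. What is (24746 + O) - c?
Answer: 23106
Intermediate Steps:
(24746 + O) - c = (24746 + 9844) - 1*11484 = 34590 - 11484 = 23106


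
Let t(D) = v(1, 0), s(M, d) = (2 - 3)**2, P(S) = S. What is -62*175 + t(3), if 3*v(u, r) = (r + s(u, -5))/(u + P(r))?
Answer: -32549/3 ≈ -10850.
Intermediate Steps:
s(M, d) = 1 (s(M, d) = (-1)**2 = 1)
v(u, r) = (1 + r)/(3*(r + u)) (v(u, r) = ((r + 1)/(u + r))/3 = ((1 + r)/(r + u))/3 = (1 + r)/(3*(r + u)))
t(D) = 1/3 (t(D) = (1 + 0)/(3*(0 + 1)) = (1/3)*1/1 = (1/3)*1*1 = 1/3)
-62*175 + t(3) = -62*175 + 1/3 = -10850 + 1/3 = -32549/3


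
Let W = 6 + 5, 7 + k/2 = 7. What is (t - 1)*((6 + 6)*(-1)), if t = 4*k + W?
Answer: -120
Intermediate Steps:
k = 0 (k = -14 + 2*7 = -14 + 14 = 0)
W = 11
t = 11 (t = 4*0 + 11 = 0 + 11 = 11)
(t - 1)*((6 + 6)*(-1)) = (11 - 1)*((6 + 6)*(-1)) = 10*(12*(-1)) = 10*(-12) = -120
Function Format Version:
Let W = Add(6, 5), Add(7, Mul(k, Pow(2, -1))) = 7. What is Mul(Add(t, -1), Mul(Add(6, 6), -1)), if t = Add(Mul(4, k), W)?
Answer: -120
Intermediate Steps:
k = 0 (k = Add(-14, Mul(2, 7)) = Add(-14, 14) = 0)
W = 11
t = 11 (t = Add(Mul(4, 0), 11) = Add(0, 11) = 11)
Mul(Add(t, -1), Mul(Add(6, 6), -1)) = Mul(Add(11, -1), Mul(Add(6, 6), -1)) = Mul(10, Mul(12, -1)) = Mul(10, -12) = -120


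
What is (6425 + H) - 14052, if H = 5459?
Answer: -2168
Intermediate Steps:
(6425 + H) - 14052 = (6425 + 5459) - 14052 = 11884 - 14052 = -2168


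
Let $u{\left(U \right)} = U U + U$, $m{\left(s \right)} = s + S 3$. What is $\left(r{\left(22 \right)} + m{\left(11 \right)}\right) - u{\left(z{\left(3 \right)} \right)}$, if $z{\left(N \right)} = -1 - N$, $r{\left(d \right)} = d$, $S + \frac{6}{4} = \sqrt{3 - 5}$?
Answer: $\frac{33}{2} + 3 i \sqrt{2} \approx 16.5 + 4.2426 i$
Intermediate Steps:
$S = - \frac{3}{2} + i \sqrt{2}$ ($S = - \frac{3}{2} + \sqrt{3 - 5} = - \frac{3}{2} + \sqrt{-2} = - \frac{3}{2} + i \sqrt{2} \approx -1.5 + 1.4142 i$)
$m{\left(s \right)} = - \frac{9}{2} + s + 3 i \sqrt{2}$ ($m{\left(s \right)} = s + \left(- \frac{3}{2} + i \sqrt{2}\right) 3 = s - \left(\frac{9}{2} - 3 i \sqrt{2}\right) = - \frac{9}{2} + s + 3 i \sqrt{2}$)
$u{\left(U \right)} = U + U^{2}$ ($u{\left(U \right)} = U^{2} + U = U + U^{2}$)
$\left(r{\left(22 \right)} + m{\left(11 \right)}\right) - u{\left(z{\left(3 \right)} \right)} = \left(22 + \left(- \frac{9}{2} + 11 + 3 i \sqrt{2}\right)\right) - \left(-1 - 3\right) \left(1 - 4\right) = \left(22 + \left(\frac{13}{2} + 3 i \sqrt{2}\right)\right) - \left(-1 - 3\right) \left(1 - 4\right) = \left(\frac{57}{2} + 3 i \sqrt{2}\right) - - 4 \left(1 - 4\right) = \left(\frac{57}{2} + 3 i \sqrt{2}\right) - \left(-4\right) \left(-3\right) = \left(\frac{57}{2} + 3 i \sqrt{2}\right) - 12 = \frac{33}{2} + 3 i \sqrt{2}$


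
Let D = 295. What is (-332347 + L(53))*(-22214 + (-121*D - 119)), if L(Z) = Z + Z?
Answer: 19279280748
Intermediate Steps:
L(Z) = 2*Z
(-332347 + L(53))*(-22214 + (-121*D - 119)) = (-332347 + 2*53)*(-22214 + (-121*295 - 119)) = (-332347 + 106)*(-22214 + (-35695 - 119)) = -332241*(-22214 - 35814) = -332241*(-58028) = 19279280748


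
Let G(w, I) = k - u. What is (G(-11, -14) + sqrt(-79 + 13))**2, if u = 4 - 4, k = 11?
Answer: (11 + I*sqrt(66))**2 ≈ 55.0 + 178.73*I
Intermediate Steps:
u = 0
G(w, I) = 11 (G(w, I) = 11 - 1*0 = 11 + 0 = 11)
(G(-11, -14) + sqrt(-79 + 13))**2 = (11 + sqrt(-79 + 13))**2 = (11 + sqrt(-66))**2 = (11 + I*sqrt(66))**2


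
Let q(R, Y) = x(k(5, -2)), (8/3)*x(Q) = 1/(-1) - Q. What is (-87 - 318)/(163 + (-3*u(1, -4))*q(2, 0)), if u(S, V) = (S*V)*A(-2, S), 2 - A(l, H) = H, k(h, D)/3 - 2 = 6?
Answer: -810/101 ≈ -8.0198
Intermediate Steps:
k(h, D) = 24 (k(h, D) = 6 + 3*6 = 6 + 18 = 24)
A(l, H) = 2 - H
x(Q) = -3/8 - 3*Q/8 (x(Q) = 3*(1/(-1) - Q)/8 = 3*(-1 - Q)/8 = -3/8 - 3*Q/8)
q(R, Y) = -75/8 (q(R, Y) = -3/8 - 3/8*24 = -3/8 - 9 = -75/8)
u(S, V) = S*V*(2 - S) (u(S, V) = (S*V)*(2 - S) = S*V*(2 - S))
(-87 - 318)/(163 + (-3*u(1, -4))*q(2, 0)) = (-87 - 318)/(163 - 3*(-4)*(2 - 1*1)*(-75/8)) = -405/(163 - 3*(-4)*(2 - 1)*(-75/8)) = -405/(163 - 3*(-4)*(-75/8)) = -405/(163 + 12*(-75/8)) = -405/(163 - 225/2) = -405/101/2 = -405*2/101 = -810/101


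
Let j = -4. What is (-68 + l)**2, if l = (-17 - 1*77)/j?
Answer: 7921/4 ≈ 1980.3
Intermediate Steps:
l = 47/2 (l = (-17 - 1*77)/(-4) = (-17 - 77)*(-1/4) = -94*(-1/4) = 47/2 ≈ 23.500)
(-68 + l)**2 = (-68 + 47/2)**2 = (-89/2)**2 = 7921/4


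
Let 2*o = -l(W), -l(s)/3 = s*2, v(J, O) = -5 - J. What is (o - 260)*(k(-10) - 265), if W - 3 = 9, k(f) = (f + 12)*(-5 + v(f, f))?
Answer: 59360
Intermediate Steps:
k(f) = (-10 - f)*(12 + f) (k(f) = (f + 12)*(-5 + (-5 - f)) = (12 + f)*(-10 - f) = (-10 - f)*(12 + f))
W = 12 (W = 3 + 9 = 12)
l(s) = -6*s (l(s) = -3*s*2 = -6*s)
o = 36 (o = (-(-6)*12)/2 = (-1*(-72))/2 = (½)*72 = 36)
(o - 260)*(k(-10) - 265) = (36 - 260)*((-120 - 1*(-10)² - 22*(-10)) - 265) = -224*((-120 - 1*100 + 220) - 265) = -224*((-120 - 100 + 220) - 265) = -224*(0 - 265) = -224*(-265) = 59360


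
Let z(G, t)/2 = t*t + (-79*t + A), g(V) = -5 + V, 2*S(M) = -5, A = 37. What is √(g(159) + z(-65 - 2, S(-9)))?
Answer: √2542/2 ≈ 25.209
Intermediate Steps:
S(M) = -5/2 (S(M) = (½)*(-5) = -5/2)
z(G, t) = 74 - 158*t + 2*t² (z(G, t) = 2*(t*t + (-79*t + 37)) = 2*(t² + (37 - 79*t)) = 2*(37 + t² - 79*t) = 74 - 158*t + 2*t²)
√(g(159) + z(-65 - 2, S(-9))) = √((-5 + 159) + (74 - 158*(-5/2) + 2*(-5/2)²)) = √(154 + (74 + 395 + 2*(25/4))) = √(154 + (74 + 395 + 25/2)) = √(154 + 963/2) = √(1271/2) = √2542/2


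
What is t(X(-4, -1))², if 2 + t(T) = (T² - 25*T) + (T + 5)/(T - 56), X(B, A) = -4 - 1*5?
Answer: 390615696/4225 ≈ 92453.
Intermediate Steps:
X(B, A) = -9 (X(B, A) = -4 - 5 = -9)
t(T) = -2 + T² - 25*T + (5 + T)/(-56 + T) (t(T) = -2 + ((T² - 25*T) + (T + 5)/(T - 56)) = -2 + ((T² - 25*T) + (5 + T)/(-56 + T)) = -2 + (T² - 25*T + (5 + T)/(-56 + T)) = -2 + T² - 25*T + (5 + T)/(-56 + T))
t(X(-4, -1))² = ((117 + (-9)³ - 81*(-9)² + 1399*(-9))/(-56 - 9))² = ((117 - 729 - 81*81 - 12591)/(-65))² = (-(117 - 729 - 6561 - 12591)/65)² = (-1/65*(-19764))² = (19764/65)² = 390615696/4225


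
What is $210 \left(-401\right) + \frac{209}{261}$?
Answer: $- \frac{21978601}{261} \approx -84209.0$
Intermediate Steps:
$210 \left(-401\right) + \frac{209}{261} = -84210 + 209 \cdot \frac{1}{261} = -84210 + \frac{209}{261} = - \frac{21978601}{261}$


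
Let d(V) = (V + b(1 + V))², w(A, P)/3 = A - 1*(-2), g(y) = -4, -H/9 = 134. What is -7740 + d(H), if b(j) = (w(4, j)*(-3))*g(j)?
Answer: 972360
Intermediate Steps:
H = -1206 (H = -9*134 = -1206)
w(A, P) = 6 + 3*A (w(A, P) = 3*(A - 1*(-2)) = 3*(A + 2) = 3*(2 + A) = 6 + 3*A)
b(j) = 216 (b(j) = ((6 + 3*4)*(-3))*(-4) = ((6 + 12)*(-3))*(-4) = (18*(-3))*(-4) = -54*(-4) = 216)
d(V) = (216 + V)² (d(V) = (V + 216)² = (216 + V)²)
-7740 + d(H) = -7740 + (216 - 1206)² = -7740 + (-990)² = -7740 + 980100 = 972360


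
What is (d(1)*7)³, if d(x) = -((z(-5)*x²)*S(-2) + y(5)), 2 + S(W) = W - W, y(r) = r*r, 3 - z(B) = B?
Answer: -250047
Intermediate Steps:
z(B) = 3 - B
y(r) = r²
S(W) = -2 (S(W) = -2 + (W - W) = -2 + 0 = -2)
d(x) = -25 + 16*x² (d(x) = -(((3 - 1*(-5))*x²)*(-2) + 5²) = -(((3 + 5)*x²)*(-2) + 25) = -((8*x²)*(-2) + 25) = -(-16*x² + 25) = -(25 - 16*x²) = -25 + 16*x²)
(d(1)*7)³ = ((-25 + 16*1²)*7)³ = ((-25 + 16*1)*7)³ = ((-25 + 16)*7)³ = (-9*7)³ = (-63)³ = -250047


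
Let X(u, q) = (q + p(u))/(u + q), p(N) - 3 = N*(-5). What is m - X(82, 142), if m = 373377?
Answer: 83636713/224 ≈ 3.7338e+5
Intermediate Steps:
p(N) = 3 - 5*N (p(N) = 3 + N*(-5) = 3 - 5*N)
X(u, q) = (3 + q - 5*u)/(q + u) (X(u, q) = (q + (3 - 5*u))/(u + q) = (3 + q - 5*u)/(q + u))
m - X(82, 142) = 373377 - (3 + 142 - 5*82)/(142 + 82) = 373377 - (3 + 142 - 410)/224 = 373377 - (-265)/224 = 373377 - 1*(-265/224) = 373377 + 265/224 = 83636713/224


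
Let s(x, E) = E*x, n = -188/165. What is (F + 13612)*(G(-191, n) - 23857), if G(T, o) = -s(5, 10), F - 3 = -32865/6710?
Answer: -436655545599/1342 ≈ -3.2538e+8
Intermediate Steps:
F = -2547/1342 (F = 3 - 32865/6710 = 3 - 32865*1/6710 = 3 - 6573/1342 = -2547/1342 ≈ -1.8979)
n = -188/165 (n = -188*1/165 = -188/165 ≈ -1.1394)
G(T, o) = -50 (G(T, o) = -10*5 = -1*50 = -50)
(F + 13612)*(G(-191, n) - 23857) = (-2547/1342 + 13612)*(-50 - 23857) = (18264757/1342)*(-23907) = -436655545599/1342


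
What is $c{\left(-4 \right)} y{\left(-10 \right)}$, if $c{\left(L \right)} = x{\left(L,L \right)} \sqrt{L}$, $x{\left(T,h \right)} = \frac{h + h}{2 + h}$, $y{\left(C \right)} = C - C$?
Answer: $0$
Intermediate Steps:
$y{\left(C \right)} = 0$
$x{\left(T,h \right)} = \frac{2 h}{2 + h}$
$c{\left(L \right)} = \frac{2 L^{\frac{3}{2}}}{2 + L}$ ($c{\left(L \right)} = \frac{2 L}{2 + L} \sqrt{L} = \frac{2 L^{\frac{3}{2}}}{2 + L}$)
$c{\left(-4 \right)} y{\left(-10 \right)} = \frac{2 \left(-4\right)^{\frac{3}{2}}}{2 - 4} \cdot 0 = \frac{2 \left(- 8 i\right)}{-2} \cdot 0 = 2 \left(- 8 i\right) \left(- \frac{1}{2}\right) 0 = 8 i 0 = 0$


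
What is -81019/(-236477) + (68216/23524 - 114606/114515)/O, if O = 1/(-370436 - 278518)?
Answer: -196269666453733047007/159258442455055 ≈ -1.2324e+6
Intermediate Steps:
O = -1/648954 (O = 1/(-648954) = -1/648954 ≈ -1.5409e-6)
-81019/(-236477) + (68216/23524 - 114606/114515)/O = -81019/(-236477) + (68216/23524 - 114606/114515)/(-1/648954) = -81019*(-1/236477) + (68216*(1/23524) - 114606*1/114515)*(-648954) = 81019/236477 + (17054/5881 - 114606/114515)*(-648954) = 81019/236477 + (1278940924/673462715)*(-648954) = 81019/236477 - 829973828393496/673462715 = -196269666453733047007/159258442455055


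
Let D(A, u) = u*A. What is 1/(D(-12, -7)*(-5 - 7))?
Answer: -1/1008 ≈ -0.00099206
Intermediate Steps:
D(A, u) = A*u
1/(D(-12, -7)*(-5 - 7)) = 1/((-12*(-7))*(-5 - 7)) = 1/(84*(-12)) = 1/(-1008) = -1/1008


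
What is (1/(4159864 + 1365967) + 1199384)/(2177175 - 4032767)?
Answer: -6627593288105/10253687796952 ≈ -0.64636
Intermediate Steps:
(1/(4159864 + 1365967) + 1199384)/(2177175 - 4032767) = (1/5525831 + 1199384)/(-1855592) = (1/5525831 + 1199384)*(-1/1855592) = (6627593288105/5525831)*(-1/1855592) = -6627593288105/10253687796952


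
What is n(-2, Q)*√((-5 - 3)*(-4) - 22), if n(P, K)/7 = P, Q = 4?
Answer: -14*√10 ≈ -44.272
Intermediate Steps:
n(P, K) = 7*P
n(-2, Q)*√((-5 - 3)*(-4) - 22) = (7*(-2))*√((-5 - 3)*(-4) - 22) = -14*√(-8*(-4) - 22) = -14*√(32 - 22) = -14*√10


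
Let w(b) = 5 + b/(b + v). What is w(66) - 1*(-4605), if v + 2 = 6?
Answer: 161383/35 ≈ 4610.9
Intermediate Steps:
v = 4 (v = -2 + 6 = 4)
w(b) = 5 + b/(4 + b) (w(b) = 5 + b/(b + 4) = 5 + b/(4 + b))
w(66) - 1*(-4605) = 2*(10 + 3*66)/(4 + 66) - 1*(-4605) = 2*(10 + 198)/70 + 4605 = 2*(1/70)*208 + 4605 = 208/35 + 4605 = 161383/35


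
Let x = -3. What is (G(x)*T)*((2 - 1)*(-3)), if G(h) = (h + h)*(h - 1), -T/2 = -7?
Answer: -1008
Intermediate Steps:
T = 14 (T = -2*(-7) = 14)
G(h) = 2*h*(-1 + h) (G(h) = (2*h)*(-1 + h) = 2*h*(-1 + h))
(G(x)*T)*((2 - 1)*(-3)) = ((2*(-3)*(-1 - 3))*14)*((2 - 1)*(-3)) = ((2*(-3)*(-4))*14)*(1*(-3)) = (24*14)*(-3) = 336*(-3) = -1008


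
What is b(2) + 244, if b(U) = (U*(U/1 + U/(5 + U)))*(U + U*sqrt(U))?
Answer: 1772/7 + 64*sqrt(2)/7 ≈ 266.07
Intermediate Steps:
b(U) = U*(U + U**(3/2))*(U + U/(5 + U)) (b(U) = (U*(U*1 + U/(5 + U)))*(U + U**(3/2)) = (U*(U + U/(5 + U)))*(U + U**(3/2)) = U*(U + U**(3/2))*(U + U/(5 + U)))
b(2) + 244 = (2**4 + 2**(9/2) + 6*2**3 + 6*2**(7/2))/(5 + 2) + 244 = (16 + 16*sqrt(2) + 6*8 + 6*(8*sqrt(2)))/7 + 244 = (16 + 16*sqrt(2) + 48 + 48*sqrt(2))/7 + 244 = (64 + 64*sqrt(2))/7 + 244 = (64/7 + 64*sqrt(2)/7) + 244 = 1772/7 + 64*sqrt(2)/7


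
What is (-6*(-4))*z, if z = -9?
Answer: -216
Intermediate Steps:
(-6*(-4))*z = -6*(-4)*(-9) = 24*(-9) = -216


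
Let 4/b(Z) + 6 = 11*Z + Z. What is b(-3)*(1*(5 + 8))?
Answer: -26/21 ≈ -1.2381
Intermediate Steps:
b(Z) = 4/(-6 + 12*Z) (b(Z) = 4/(-6 + (11*Z + Z)) = 4/(-6 + 12*Z))
b(-3)*(1*(5 + 8)) = (2/(3*(-1 + 2*(-3))))*(1*(5 + 8)) = (2/(3*(-1 - 6)))*(1*13) = ((2/3)/(-7))*13 = ((2/3)*(-1/7))*13 = -2/21*13 = -26/21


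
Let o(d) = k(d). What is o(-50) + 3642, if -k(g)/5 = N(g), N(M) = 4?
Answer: 3622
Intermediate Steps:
k(g) = -20 (k(g) = -5*4 = -20)
o(d) = -20
o(-50) + 3642 = -20 + 3642 = 3622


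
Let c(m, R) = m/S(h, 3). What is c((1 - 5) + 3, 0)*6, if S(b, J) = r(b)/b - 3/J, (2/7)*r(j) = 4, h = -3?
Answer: 18/17 ≈ 1.0588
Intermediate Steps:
r(j) = 14 (r(j) = (7/2)*4 = 14)
S(b, J) = -3/J + 14/b (S(b, J) = 14/b - 3/J = -3/J + 14/b)
c(m, R) = -3*m/17 (c(m, R) = m/(-3/3 + 14/(-3)) = m/(-3*⅓ + 14*(-⅓)) = m/(-1 - 14/3) = m/(-17/3) = m*(-3/17) = -3*m/17)
c((1 - 5) + 3, 0)*6 = -3*((1 - 5) + 3)/17*6 = -3*(-4 + 3)/17*6 = -3/17*(-1)*6 = (3/17)*6 = 18/17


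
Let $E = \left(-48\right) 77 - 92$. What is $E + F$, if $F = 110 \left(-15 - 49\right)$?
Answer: $-10828$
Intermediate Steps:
$E = -3788$ ($E = -3696 - 92 = -3788$)
$F = -7040$ ($F = 110 \left(-64\right) = -7040$)
$E + F = -3788 - 7040 = -10828$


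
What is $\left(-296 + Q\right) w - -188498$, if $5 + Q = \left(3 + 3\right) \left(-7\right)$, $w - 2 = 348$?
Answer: $68448$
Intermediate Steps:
$w = 350$ ($w = 2 + 348 = 350$)
$Q = -47$ ($Q = -5 + \left(3 + 3\right) \left(-7\right) = -5 + 6 \left(-7\right) = -5 - 42 = -47$)
$\left(-296 + Q\right) w - -188498 = \left(-296 - 47\right) 350 - -188498 = \left(-343\right) 350 + 188498 = -120050 + 188498 = 68448$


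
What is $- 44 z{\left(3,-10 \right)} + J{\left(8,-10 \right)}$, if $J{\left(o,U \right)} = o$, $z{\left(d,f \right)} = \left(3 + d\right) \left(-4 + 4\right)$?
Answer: $8$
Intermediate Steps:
$z{\left(d,f \right)} = 0$ ($z{\left(d,f \right)} = \left(3 + d\right) 0 = 0$)
$- 44 z{\left(3,-10 \right)} + J{\left(8,-10 \right)} = \left(-44\right) 0 + 8 = 0 + 8 = 8$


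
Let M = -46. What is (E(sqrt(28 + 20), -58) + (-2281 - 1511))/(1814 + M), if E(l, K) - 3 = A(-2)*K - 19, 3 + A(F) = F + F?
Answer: -1701/884 ≈ -1.9242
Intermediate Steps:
A(F) = -3 + 2*F (A(F) = -3 + (F + F) = -3 + 2*F)
E(l, K) = -16 - 7*K (E(l, K) = 3 + ((-3 + 2*(-2))*K - 19) = 3 + ((-3 - 4)*K - 19) = 3 + (-7*K - 19) = 3 + (-19 - 7*K) = -16 - 7*K)
(E(sqrt(28 + 20), -58) + (-2281 - 1511))/(1814 + M) = ((-16 - 7*(-58)) + (-2281 - 1511))/(1814 - 46) = ((-16 + 406) - 3792)/1768 = (390 - 3792)*(1/1768) = -3402*1/1768 = -1701/884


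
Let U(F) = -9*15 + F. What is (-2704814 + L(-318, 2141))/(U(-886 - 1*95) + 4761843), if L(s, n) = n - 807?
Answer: -901160/1586909 ≈ -0.56787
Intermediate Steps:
U(F) = -135 + F
L(s, n) = -807 + n
(-2704814 + L(-318, 2141))/(U(-886 - 1*95) + 4761843) = (-2704814 + (-807 + 2141))/((-135 + (-886 - 1*95)) + 4761843) = (-2704814 + 1334)/((-135 + (-886 - 95)) + 4761843) = -2703480/((-135 - 981) + 4761843) = -2703480/(-1116 + 4761843) = -2703480/4760727 = -2703480*1/4760727 = -901160/1586909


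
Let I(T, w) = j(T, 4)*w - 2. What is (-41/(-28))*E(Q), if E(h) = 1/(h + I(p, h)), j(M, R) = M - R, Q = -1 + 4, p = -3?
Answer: -41/560 ≈ -0.073214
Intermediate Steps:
Q = 3
I(T, w) = -2 + w*(-4 + T) (I(T, w) = (T - 1*4)*w - 2 = (T - 4)*w - 2 = (-4 + T)*w - 2 = w*(-4 + T) - 2 = -2 + w*(-4 + T))
E(h) = 1/(-2 - 6*h) (E(h) = 1/(h + (-2 + h*(-4 - 3))) = 1/(h + (-2 + h*(-7))) = 1/(h + (-2 - 7*h)) = 1/(-2 - 6*h))
(-41/(-28))*E(Q) = (-41/(-28))*(-1/(2 + 6*3)) = (-41*(-1/28))*(-1/(2 + 18)) = 41*(-1/20)/28 = 41*(-1*1/20)/28 = (41/28)*(-1/20) = -41/560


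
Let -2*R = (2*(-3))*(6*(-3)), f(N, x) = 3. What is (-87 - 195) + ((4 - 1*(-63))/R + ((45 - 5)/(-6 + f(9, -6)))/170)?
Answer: -260087/918 ≈ -283.32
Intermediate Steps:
R = -54 (R = -2*(-3)*6*(-3)/2 = -(-3)*(-18) = -1/2*108 = -54)
(-87 - 195) + ((4 - 1*(-63))/R + ((45 - 5)/(-6 + f(9, -6)))/170) = (-87 - 195) + ((4 - 1*(-63))/(-54) + ((45 - 5)/(-6 + 3))/170) = -282 + ((4 + 63)*(-1/54) + (40/(-3))*(1/170)) = -282 + (67*(-1/54) + (40*(-1/3))*(1/170)) = -282 + (-67/54 - 40/3*1/170) = -282 + (-67/54 - 4/51) = -282 - 1211/918 = -260087/918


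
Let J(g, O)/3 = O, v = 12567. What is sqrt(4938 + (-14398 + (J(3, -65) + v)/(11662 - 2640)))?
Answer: I*sqrt(192474779614)/4511 ≈ 97.255*I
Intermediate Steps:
J(g, O) = 3*O
sqrt(4938 + (-14398 + (J(3, -65) + v)/(11662 - 2640))) = sqrt(4938 + (-14398 + (3*(-65) + 12567)/(11662 - 2640))) = sqrt(4938 + (-14398 + (-195 + 12567)/9022)) = sqrt(4938 + (-14398 + 12372*(1/9022))) = sqrt(4938 + (-14398 + 6186/4511)) = sqrt(4938 - 64943192/4511) = sqrt(-42667874/4511) = I*sqrt(192474779614)/4511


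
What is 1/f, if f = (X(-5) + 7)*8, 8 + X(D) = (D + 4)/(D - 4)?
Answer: -9/64 ≈ -0.14063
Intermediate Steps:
X(D) = -8 + (4 + D)/(-4 + D) (X(D) = -8 + (D + 4)/(D - 4) = -8 + (4 + D)/(-4 + D))
f = -64/9 (f = ((36 - 7*(-5))/(-4 - 5) + 7)*8 = ((36 + 35)/(-9) + 7)*8 = (-⅑*71 + 7)*8 = (-71/9 + 7)*8 = -8/9*8 = -64/9 ≈ -7.1111)
1/f = 1/(-64/9) = -9/64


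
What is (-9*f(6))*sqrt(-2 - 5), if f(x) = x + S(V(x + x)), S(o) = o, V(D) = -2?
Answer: -36*I*sqrt(7) ≈ -95.247*I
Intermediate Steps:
f(x) = -2 + x (f(x) = x - 2 = -2 + x)
(-9*f(6))*sqrt(-2 - 5) = (-9*(-2 + 6))*sqrt(-2 - 5) = (-9*4)*sqrt(-7) = -36*I*sqrt(7)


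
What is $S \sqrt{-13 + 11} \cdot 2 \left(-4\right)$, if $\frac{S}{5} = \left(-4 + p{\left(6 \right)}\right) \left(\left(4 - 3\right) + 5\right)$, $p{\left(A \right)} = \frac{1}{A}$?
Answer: $920 i \sqrt{2} \approx 1301.1 i$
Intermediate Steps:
$S = -115$ ($S = 5 \left(-4 + \frac{1}{6}\right) \left(\left(4 - 3\right) + 5\right) = 5 \left(-4 + \frac{1}{6}\right) \left(1 + 5\right) = 5 \left(\left(- \frac{23}{6}\right) 6\right) = 5 \left(-23\right) = -115$)
$S \sqrt{-13 + 11} \cdot 2 \left(-4\right) = - 115 \sqrt{-13 + 11} \cdot 2 \left(-4\right) = - 115 \sqrt{-2} \left(-8\right) = - 115 i \sqrt{2} \left(-8\right) = 920 i \sqrt{2}$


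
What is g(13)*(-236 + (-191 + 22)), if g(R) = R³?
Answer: -889785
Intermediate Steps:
g(13)*(-236 + (-191 + 22)) = 13³*(-236 + (-191 + 22)) = 2197*(-236 - 169) = 2197*(-405) = -889785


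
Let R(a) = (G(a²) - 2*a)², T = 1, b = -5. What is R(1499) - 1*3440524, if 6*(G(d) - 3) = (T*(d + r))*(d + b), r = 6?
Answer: 6373139942780352167008285/9 ≈ 7.0813e+23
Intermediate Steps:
G(d) = 3 + (-5 + d)*(6 + d)/6 (G(d) = 3 + ((1*(d + 6))*(d - 5))/6 = 3 + ((1*(6 + d))*(-5 + d))/6 = 3 + ((6 + d)*(-5 + d))/6 = 3 + ((-5 + d)*(6 + d))/6 = 3 + (-5 + d)*(6 + d)/6)
R(a) = (-2 - 2*a + a²/6 + a⁴/6)² (R(a) = ((-2 + a²/6 + (a²)²/6) - 2*a)² = ((-2 + a²/6 + a⁴/6) - 2*a)² = (-2 - 2*a + a²/6 + a⁴/6)²)
R(1499) - 1*3440524 = (12 - 1*1499² - 1*1499⁴ + 12*1499)²/36 - 1*3440524 = (12 - 1*2247001 - 1*5049013494001 + 17988)²/36 - 3440524 = (12 - 2247001 - 5049013494001 + 17988)²/36 - 3440524 = (1/36)*(-5049015723002)² - 3440524 = (1/36)*25492559771121408791892004 - 3440524 = 6373139942780352197973001/9 - 3440524 = 6373139942780352167008285/9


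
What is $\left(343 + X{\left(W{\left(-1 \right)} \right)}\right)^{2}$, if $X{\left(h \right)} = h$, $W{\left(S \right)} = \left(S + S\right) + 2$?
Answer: $117649$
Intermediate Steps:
$W{\left(S \right)} = 2 + 2 S$ ($W{\left(S \right)} = 2 S + 2 = 2 + 2 S$)
$\left(343 + X{\left(W{\left(-1 \right)} \right)}\right)^{2} = \left(343 + \left(2 + 2 \left(-1\right)\right)\right)^{2} = \left(343 + \left(2 - 2\right)\right)^{2} = \left(343 + 0\right)^{2} = 343^{2} = 117649$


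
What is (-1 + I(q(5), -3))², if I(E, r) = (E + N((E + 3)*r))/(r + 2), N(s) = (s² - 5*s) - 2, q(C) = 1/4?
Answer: 5239521/256 ≈ 20467.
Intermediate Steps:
q(C) = ¼
N(s) = -2 + s² - 5*s
I(E, r) = (-2 + E + r²*(3 + E)² - 5*r*(3 + E))/(2 + r) (I(E, r) = (E + (-2 + ((E + 3)*r)² - 5*(E + 3)*r))/(r + 2) = (E + (-2 + ((3 + E)*r)² - 5*(3 + E)*r))/(2 + r) = (E + (-2 + (r*(3 + E))² - 5*r*(3 + E)))/(2 + r) = (E + (-2 + r²*(3 + E)² - 5*r*(3 + E)))/(2 + r) = (-2 + E + r²*(3 + E)² - 5*r*(3 + E))/(2 + r))
(-1 + I(q(5), -3))² = (-1 + (-2 + ¼ + (-3)²*(3 + ¼)² - 5*(-3)*(3 + ¼))/(2 - 3))² = (-1 + (-2 + ¼ + 9*(13/4)² - 5*(-3)*13/4)/(-1))² = (-1 - (-2 + ¼ + 9*(169/16) + 195/4))² = (-1 - (-2 + ¼ + 1521/16 + 195/4))² = (-1 - 1*2273/16)² = (-1 - 2273/16)² = (-2289/16)² = 5239521/256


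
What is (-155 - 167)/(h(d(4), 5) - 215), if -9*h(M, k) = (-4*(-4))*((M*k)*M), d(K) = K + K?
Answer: 2898/7055 ≈ 0.41077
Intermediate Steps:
d(K) = 2*K
h(M, k) = -16*k*M**2/9 (h(M, k) = -(-4*(-4))*(M*k)*M/9 = -16*k*M**2/9)
(-155 - 167)/(h(d(4), 5) - 215) = (-155 - 167)/(-16/9*5*(2*4)**2 - 215) = -322/(-16/9*5*8**2 - 215) = -322/(-16/9*5*64 - 215) = -322/(-5120/9 - 215) = -322/(-7055/9) = -322*(-9/7055) = 2898/7055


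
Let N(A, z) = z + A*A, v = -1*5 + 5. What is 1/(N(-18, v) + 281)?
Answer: 1/605 ≈ 0.0016529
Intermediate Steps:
v = 0 (v = -5 + 5 = 0)
N(A, z) = z + A²
1/(N(-18, v) + 281) = 1/((0 + (-18)²) + 281) = 1/((0 + 324) + 281) = 1/(324 + 281) = 1/605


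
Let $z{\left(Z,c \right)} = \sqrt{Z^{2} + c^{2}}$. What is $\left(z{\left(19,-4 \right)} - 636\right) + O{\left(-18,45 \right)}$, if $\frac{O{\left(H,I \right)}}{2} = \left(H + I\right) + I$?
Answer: $-492 + \sqrt{377} \approx -472.58$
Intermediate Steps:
$O{\left(H,I \right)} = 2 H + 4 I$ ($O{\left(H,I \right)} = 2 \left(\left(H + I\right) + I\right) = 2 \left(H + 2 I\right) = 2 H + 4 I$)
$\left(z{\left(19,-4 \right)} - 636\right) + O{\left(-18,45 \right)} = \left(\sqrt{19^{2} + \left(-4\right)^{2}} - 636\right) + \left(2 \left(-18\right) + 4 \cdot 45\right) = \left(\sqrt{361 + 16} - 636\right) + \left(-36 + 180\right) = \left(\sqrt{377} - 636\right) + 144 = \left(-636 + \sqrt{377}\right) + 144 = -492 + \sqrt{377}$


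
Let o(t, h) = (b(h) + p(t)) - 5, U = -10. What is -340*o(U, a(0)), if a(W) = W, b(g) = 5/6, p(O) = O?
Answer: 14450/3 ≈ 4816.7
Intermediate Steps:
b(g) = ⅚ (b(g) = 5*(⅙) = ⅚)
o(t, h) = -25/6 + t (o(t, h) = (⅚ + t) - 5 = -25/6 + t)
-340*o(U, a(0)) = -340*(-25/6 - 10) = -340*(-85/6) = 14450/3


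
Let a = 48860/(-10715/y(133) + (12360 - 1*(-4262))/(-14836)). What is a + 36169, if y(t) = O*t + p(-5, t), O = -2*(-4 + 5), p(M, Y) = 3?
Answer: 2891116782253/77298077 ≈ 37402.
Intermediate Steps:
O = -2 (O = -2*1 = -2)
y(t) = 3 - 2*t (y(t) = -2*t + 3 = 3 - 2*t)
a = 95322635240/77298077 (a = 48860/(-10715/(3 - 2*133) + (12360 - 1*(-4262))/(-14836)) = 48860/(-10715/(3 - 266) + (12360 + 4262)*(-1/14836)) = 48860/(-10715/(-263) + 16622*(-1/14836)) = 48860/(-10715*(-1/263) - 8311/7418) = 48860/(10715/263 - 8311/7418) = 48860/(77298077/1950934) = 48860*(1950934/77298077) = 95322635240/77298077 ≈ 1233.2)
a + 36169 = 95322635240/77298077 + 36169 = 2891116782253/77298077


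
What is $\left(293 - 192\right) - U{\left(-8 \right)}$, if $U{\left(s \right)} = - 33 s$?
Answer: $-163$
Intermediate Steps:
$\left(293 - 192\right) - U{\left(-8 \right)} = \left(293 - 192\right) - \left(-33\right) \left(-8\right) = 101 - 264 = -163$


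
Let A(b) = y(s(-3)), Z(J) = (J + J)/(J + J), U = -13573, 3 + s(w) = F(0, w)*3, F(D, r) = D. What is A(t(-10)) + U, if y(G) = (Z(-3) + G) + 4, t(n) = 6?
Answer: -13571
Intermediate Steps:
s(w) = -3 (s(w) = -3 + 0*3 = -3 + 0 = -3)
Z(J) = 1 (Z(J) = (2*J)/((2*J)) = (2*J)*(1/(2*J)) = 1)
y(G) = 5 + G (y(G) = (1 + G) + 4 = 5 + G)
A(b) = 2 (A(b) = 5 - 3 = 2)
A(t(-10)) + U = 2 - 13573 = -13571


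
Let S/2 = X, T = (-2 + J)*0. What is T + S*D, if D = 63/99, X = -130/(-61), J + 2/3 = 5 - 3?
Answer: 1820/671 ≈ 2.7124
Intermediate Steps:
J = 4/3 (J = -2/3 + (5 - 3) = -2/3 + 2 = 4/3 ≈ 1.3333)
T = 0 (T = (-2 + 4/3)*0 = -2/3*0 = 0)
X = 130/61 (X = -130*(-1/61) = 130/61 ≈ 2.1311)
D = 7/11 (D = 63*(1/99) = 7/11 ≈ 0.63636)
S = 260/61 (S = 2*(130/61) = 260/61 ≈ 4.2623)
T + S*D = 0 + (260/61)*(7/11) = 0 + 1820/671 = 1820/671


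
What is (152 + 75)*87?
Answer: 19749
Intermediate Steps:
(152 + 75)*87 = 227*87 = 19749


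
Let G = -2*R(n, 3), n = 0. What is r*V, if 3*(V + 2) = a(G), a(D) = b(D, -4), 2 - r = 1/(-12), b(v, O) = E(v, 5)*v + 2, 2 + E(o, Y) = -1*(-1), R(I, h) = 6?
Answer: 50/9 ≈ 5.5556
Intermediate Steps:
E(o, Y) = -1 (E(o, Y) = -2 - 1*(-1) = -2 + 1 = -1)
G = -12 (G = -2*6 = -12)
b(v, O) = 2 - v (b(v, O) = -v + 2 = 2 - v)
r = 25/12 (r = 2 - 1/(-12) = 2 - 1*(-1/12) = 2 + 1/12 = 25/12 ≈ 2.0833)
a(D) = 2 - D
V = 8/3 (V = -2 + (2 - 1*(-12))/3 = -2 + (2 + 12)/3 = -2 + (⅓)*14 = -2 + 14/3 = 8/3 ≈ 2.6667)
r*V = (25/12)*(8/3) = 50/9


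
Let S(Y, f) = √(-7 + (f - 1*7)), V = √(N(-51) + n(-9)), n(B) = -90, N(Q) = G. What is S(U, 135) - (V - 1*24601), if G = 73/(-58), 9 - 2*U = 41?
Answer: 24612 - I*√306994/58 ≈ 24612.0 - 9.5529*I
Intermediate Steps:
U = -16 (U = 9/2 - ½*41 = 9/2 - 41/2 = -16)
G = -73/58 (G = 73*(-1/58) = -73/58 ≈ -1.2586)
N(Q) = -73/58
V = I*√306994/58 (V = √(-73/58 - 90) = √(-5293/58) = I*√306994/58 ≈ 9.5529*I)
S(Y, f) = √(-14 + f) (S(Y, f) = √(-7 + (f - 7)) = √(-7 + (-7 + f)) = √(-14 + f))
S(U, 135) - (V - 1*24601) = √(-14 + 135) - (I*√306994/58 - 1*24601) = √121 - (I*√306994/58 - 24601) = 11 - (-24601 + I*√306994/58) = 11 + (24601 - I*√306994/58) = 24612 - I*√306994/58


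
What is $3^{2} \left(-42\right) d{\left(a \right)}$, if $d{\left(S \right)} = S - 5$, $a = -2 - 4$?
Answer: $4158$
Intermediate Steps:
$a = -6$
$d{\left(S \right)} = -5 + S$ ($d{\left(S \right)} = S - 5 = -5 + S$)
$3^{2} \left(-42\right) d{\left(a \right)} = 3^{2} \left(-42\right) \left(-5 - 6\right) = 9 \left(-42\right) \left(-11\right) = \left(-378\right) \left(-11\right) = 4158$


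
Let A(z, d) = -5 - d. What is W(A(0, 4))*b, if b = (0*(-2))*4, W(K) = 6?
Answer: 0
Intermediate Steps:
b = 0 (b = 0*4 = 0)
W(A(0, 4))*b = 6*0 = 0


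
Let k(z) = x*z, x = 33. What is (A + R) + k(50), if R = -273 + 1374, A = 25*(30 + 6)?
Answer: 3651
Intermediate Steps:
A = 900 (A = 25*36 = 900)
k(z) = 33*z
R = 1101
(A + R) + k(50) = (900 + 1101) + 33*50 = 2001 + 1650 = 3651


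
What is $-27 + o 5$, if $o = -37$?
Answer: $-212$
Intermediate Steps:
$-27 + o 5 = -27 - 185 = -212$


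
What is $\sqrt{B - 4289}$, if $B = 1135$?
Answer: $i \sqrt{3154} \approx 56.16 i$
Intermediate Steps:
$\sqrt{B - 4289} = \sqrt{1135 - 4289} = \sqrt{-3154} = i \sqrt{3154}$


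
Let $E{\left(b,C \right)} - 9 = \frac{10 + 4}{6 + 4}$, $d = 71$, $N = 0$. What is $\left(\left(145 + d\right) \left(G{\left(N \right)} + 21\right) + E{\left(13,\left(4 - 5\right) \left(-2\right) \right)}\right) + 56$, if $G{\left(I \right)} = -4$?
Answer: $\frac{18692}{5} \approx 3738.4$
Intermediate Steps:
$E{\left(b,C \right)} = \frac{52}{5}$ ($E{\left(b,C \right)} = 9 + \frac{10 + 4}{6 + 4} = 9 + \frac{14}{10} = 9 + 14 \cdot \frac{1}{10} = 9 + \frac{7}{5} = \frac{52}{5}$)
$\left(\left(145 + d\right) \left(G{\left(N \right)} + 21\right) + E{\left(13,\left(4 - 5\right) \left(-2\right) \right)}\right) + 56 = \left(\left(145 + 71\right) \left(-4 + 21\right) + \frac{52}{5}\right) + 56 = \left(216 \cdot 17 + \frac{52}{5}\right) + 56 = \left(3672 + \frac{52}{5}\right) + 56 = \frac{18412}{5} + 56 = \frac{18692}{5}$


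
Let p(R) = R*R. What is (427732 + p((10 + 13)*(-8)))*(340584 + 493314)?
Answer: 384917310024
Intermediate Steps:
p(R) = R²
(427732 + p((10 + 13)*(-8)))*(340584 + 493314) = (427732 + ((10 + 13)*(-8))²)*(340584 + 493314) = (427732 + (23*(-8))²)*833898 = (427732 + (-184)²)*833898 = (427732 + 33856)*833898 = 461588*833898 = 384917310024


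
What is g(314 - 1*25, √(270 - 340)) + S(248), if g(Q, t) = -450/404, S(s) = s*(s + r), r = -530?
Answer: -14127297/202 ≈ -69937.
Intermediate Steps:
S(s) = s*(-530 + s) (S(s) = s*(s - 530) = s*(-530 + s))
g(Q, t) = -225/202 (g(Q, t) = -450*1/404 = -225/202)
g(314 - 1*25, √(270 - 340)) + S(248) = -225/202 + 248*(-530 + 248) = -225/202 + 248*(-282) = -225/202 - 69936 = -14127297/202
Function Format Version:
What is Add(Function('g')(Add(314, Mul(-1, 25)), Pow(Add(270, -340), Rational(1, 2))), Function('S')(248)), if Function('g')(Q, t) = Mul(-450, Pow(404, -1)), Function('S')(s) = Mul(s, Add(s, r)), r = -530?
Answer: Rational(-14127297, 202) ≈ -69937.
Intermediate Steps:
Function('S')(s) = Mul(s, Add(-530, s)) (Function('S')(s) = Mul(s, Add(s, -530)) = Mul(s, Add(-530, s)))
Function('g')(Q, t) = Rational(-225, 202) (Function('g')(Q, t) = Mul(-450, Rational(1, 404)) = Rational(-225, 202))
Add(Function('g')(Add(314, Mul(-1, 25)), Pow(Add(270, -340), Rational(1, 2))), Function('S')(248)) = Add(Rational(-225, 202), Mul(248, Add(-530, 248))) = Add(Rational(-225, 202), Mul(248, -282)) = Add(Rational(-225, 202), -69936) = Rational(-14127297, 202)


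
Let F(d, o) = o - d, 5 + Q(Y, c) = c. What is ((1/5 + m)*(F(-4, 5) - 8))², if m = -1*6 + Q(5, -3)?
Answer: 4761/25 ≈ 190.44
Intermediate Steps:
Q(Y, c) = -5 + c
m = -14 (m = -1*6 + (-5 - 3) = -6 - 8 = -14)
((1/5 + m)*(F(-4, 5) - 8))² = ((1/5 - 14)*((5 - 1*(-4)) - 8))² = ((⅕ - 14)*((5 + 4) - 8))² = (-69*(9 - 8)/5)² = (-69/5*1)² = (-69/5)² = 4761/25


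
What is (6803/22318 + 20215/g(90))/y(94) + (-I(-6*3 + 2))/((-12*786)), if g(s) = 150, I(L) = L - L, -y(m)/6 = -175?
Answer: 22608941/175754250 ≈ 0.12864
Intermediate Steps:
y(m) = 1050 (y(m) = -6*(-175) = 1050)
I(L) = 0
(6803/22318 + 20215/g(90))/y(94) + (-I(-6*3 + 2))/((-12*786)) = (6803/22318 + 20215/150)/1050 + (-1*0)/((-12*786)) = (6803*(1/22318) + 20215*(1/150))*(1/1050) + 0/(-9432) = (6803/22318 + 4043/30)*(1/1050) + 0*(-1/9432) = (22608941/167385)*(1/1050) + 0 = 22608941/175754250 + 0 = 22608941/175754250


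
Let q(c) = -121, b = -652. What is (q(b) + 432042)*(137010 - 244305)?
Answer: -46342963695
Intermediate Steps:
(q(b) + 432042)*(137010 - 244305) = (-121 + 432042)*(137010 - 244305) = 431921*(-107295) = -46342963695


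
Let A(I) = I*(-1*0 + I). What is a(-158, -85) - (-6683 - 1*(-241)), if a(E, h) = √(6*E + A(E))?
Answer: 6442 + 4*√1501 ≈ 6597.0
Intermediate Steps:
A(I) = I² (A(I) = I*(0 + I) = I*I = I²)
a(E, h) = √(E² + 6*E) (a(E, h) = √(6*E + E²) = √(E² + 6*E))
a(-158, -85) - (-6683 - 1*(-241)) = √(-158*(6 - 158)) - (-6683 - 1*(-241)) = √(-158*(-152)) - (-6683 + 241) = √24016 - 1*(-6442) = 4*√1501 + 6442 = 6442 + 4*√1501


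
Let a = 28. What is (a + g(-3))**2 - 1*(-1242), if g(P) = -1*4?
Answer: 1818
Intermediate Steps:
g(P) = -4
(a + g(-3))**2 - 1*(-1242) = (28 - 4)**2 - 1*(-1242) = 24**2 + 1242 = 576 + 1242 = 1818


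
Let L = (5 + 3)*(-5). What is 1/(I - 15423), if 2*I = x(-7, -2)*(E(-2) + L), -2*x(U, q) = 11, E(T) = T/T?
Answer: -4/61263 ≈ -6.5292e-5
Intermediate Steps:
E(T) = 1
x(U, q) = -11/2 (x(U, q) = -½*11 = -11/2)
L = -40 (L = 8*(-5) = -40)
I = 429/4 (I = (-11*(1 - 40)/2)/2 = (-11/2*(-39))/2 = (½)*(429/2) = 429/4 ≈ 107.25)
1/(I - 15423) = 1/(429/4 - 15423) = 1/(-61263/4) = -4/61263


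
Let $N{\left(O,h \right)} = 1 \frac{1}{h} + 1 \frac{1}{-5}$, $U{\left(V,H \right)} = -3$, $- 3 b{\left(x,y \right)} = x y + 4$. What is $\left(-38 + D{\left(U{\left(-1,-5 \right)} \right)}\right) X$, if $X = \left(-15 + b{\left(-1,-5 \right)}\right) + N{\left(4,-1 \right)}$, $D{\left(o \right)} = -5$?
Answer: $\frac{4128}{5} \approx 825.6$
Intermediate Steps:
$b{\left(x,y \right)} = - \frac{4}{3} - \frac{x y}{3}$ ($b{\left(x,y \right)} = - \frac{x y + 4}{3} = - \frac{4 + x y}{3} = - \frac{4}{3} - \frac{x y}{3}$)
$N{\left(O,h \right)} = - \frac{1}{5} + \frac{1}{h}$ ($N{\left(O,h \right)} = \frac{1}{h} + 1 \left(- \frac{1}{5}\right) = \frac{1}{h} - \frac{1}{5} = - \frac{1}{5} + \frac{1}{h}$)
$X = - \frac{96}{5}$ ($X = \left(-15 - \left(\frac{4}{3} - - \frac{5}{3}\right)\right) + \frac{5 - -1}{5 \left(-1\right)} = \left(-15 - 3\right) + \frac{1}{5} \left(-1\right) \left(5 + 1\right) = \left(-15 - 3\right) + \frac{1}{5} \left(-1\right) 6 = -18 - \frac{6}{5} = - \frac{96}{5} \approx -19.2$)
$\left(-38 + D{\left(U{\left(-1,-5 \right)} \right)}\right) X = \left(-38 - 5\right) \left(- \frac{96}{5}\right) = \left(-43\right) \left(- \frac{96}{5}\right) = \frac{4128}{5}$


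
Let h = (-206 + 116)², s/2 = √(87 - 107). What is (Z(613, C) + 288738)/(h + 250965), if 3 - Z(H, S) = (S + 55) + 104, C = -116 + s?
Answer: 288698/259065 - 4*I*√5/259065 ≈ 1.1144 - 3.4525e-5*I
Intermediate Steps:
s = 4*I*√5 (s = 2*√(87 - 107) = 2*√(-20) = 2*(2*I*√5) = 4*I*√5 ≈ 8.9443*I)
h = 8100 (h = (-90)² = 8100)
C = -116 + 4*I*√5 ≈ -116.0 + 8.9443*I
Z(H, S) = -156 - S (Z(H, S) = 3 - ((S + 55) + 104) = 3 - ((55 + S) + 104) = 3 - (159 + S) = 3 + (-159 - S) = -156 - S)
(Z(613, C) + 288738)/(h + 250965) = ((-156 - (-116 + 4*I*√5)) + 288738)/(8100 + 250965) = ((-156 + (116 - 4*I*√5)) + 288738)/259065 = ((-40 - 4*I*√5) + 288738)*(1/259065) = (288698 - 4*I*√5)*(1/259065) = 288698/259065 - 4*I*√5/259065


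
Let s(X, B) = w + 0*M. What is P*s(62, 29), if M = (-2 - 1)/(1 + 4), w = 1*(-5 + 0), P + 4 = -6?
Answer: 50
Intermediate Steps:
P = -10 (P = -4 - 6 = -10)
w = -5 (w = 1*(-5) = -5)
M = -⅗ (M = -3/5 = -3*⅕ = -⅗ ≈ -0.60000)
s(X, B) = -5 (s(X, B) = -5 + 0*(-⅗) = -5 + 0 = -5)
P*s(62, 29) = -10*(-5) = 50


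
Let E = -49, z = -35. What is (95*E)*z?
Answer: 162925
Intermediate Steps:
(95*E)*z = (95*(-49))*(-35) = -4655*(-35) = 162925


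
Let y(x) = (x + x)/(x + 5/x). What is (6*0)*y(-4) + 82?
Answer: 82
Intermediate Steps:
y(x) = 2*x/(x + 5/x) (y(x) = (2*x)/(x + 5/x) = 2*x/(x + 5/x))
(6*0)*y(-4) + 82 = (6*0)*(2*(-4)²/(5 + (-4)²)) + 82 = 0*(2*16/(5 + 16)) + 82 = 0*(2*16/21) + 82 = 0*(2*16*(1/21)) + 82 = 0*(32/21) + 82 = 0 + 82 = 82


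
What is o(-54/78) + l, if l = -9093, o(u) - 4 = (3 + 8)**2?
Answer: -8968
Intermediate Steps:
o(u) = 125 (o(u) = 4 + (3 + 8)**2 = 4 + 11**2 = 4 + 121 = 125)
o(-54/78) + l = 125 - 9093 = -8968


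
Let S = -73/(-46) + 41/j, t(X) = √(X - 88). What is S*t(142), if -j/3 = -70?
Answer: 4304*√6/805 ≈ 13.096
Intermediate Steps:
j = 210 (j = -3*(-70) = 210)
t(X) = √(-88 + X)
S = 4304/2415 (S = -73/(-46) + 41/210 = -73*(-1/46) + 41*(1/210) = 73/46 + 41/210 = 4304/2415 ≈ 1.7822)
S*t(142) = 4304*√(-88 + 142)/2415 = 4304*√54/2415 = 4304*(3*√6)/2415 = 4304*√6/805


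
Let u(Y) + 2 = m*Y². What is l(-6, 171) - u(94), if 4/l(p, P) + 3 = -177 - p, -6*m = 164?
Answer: 7004060/29 ≈ 2.4152e+5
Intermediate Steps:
m = -82/3 (m = -⅙*164 = -82/3 ≈ -27.333)
l(p, P) = 4/(-180 - p) (l(p, P) = 4/(-3 + (-177 - p)) = 4/(-180 - p))
u(Y) = -2 - 82*Y²/3
l(-6, 171) - u(94) = -4/(180 - 6) - (-2 - 82/3*94²) = -4/174 - (-2 - 82/3*8836) = -4*1/174 - (-2 - 724552/3) = -2/87 - 1*(-724558/3) = -2/87 + 724558/3 = 7004060/29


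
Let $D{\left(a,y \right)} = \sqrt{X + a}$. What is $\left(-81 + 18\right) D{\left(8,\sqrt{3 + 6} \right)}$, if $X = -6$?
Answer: $- 63 \sqrt{2} \approx -89.095$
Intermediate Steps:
$D{\left(a,y \right)} = \sqrt{-6 + a}$
$\left(-81 + 18\right) D{\left(8,\sqrt{3 + 6} \right)} = \left(-81 + 18\right) \sqrt{-6 + 8} = - 63 \sqrt{2}$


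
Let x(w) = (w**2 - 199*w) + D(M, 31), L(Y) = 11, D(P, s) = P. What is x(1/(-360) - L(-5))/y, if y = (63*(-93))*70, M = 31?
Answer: -303473161/53152848000 ≈ -0.0057094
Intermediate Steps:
x(w) = 31 + w**2 - 199*w (x(w) = (w**2 - 199*w) + 31 = 31 + w**2 - 199*w)
y = -410130 (y = -5859*70 = -410130)
x(1/(-360) - L(-5))/y = (31 + (1/(-360) - 1*11)**2 - 199*(1/(-360) - 1*11))/(-410130) = (31 + (-1/360 - 11)**2 - 199*(-1/360 - 11))*(-1/410130) = (31 + (-3961/360)**2 - 199*(-3961/360))*(-1/410130) = (31 + 15689521/129600 + 788239/360)*(-1/410130) = (303473161/129600)*(-1/410130) = -303473161/53152848000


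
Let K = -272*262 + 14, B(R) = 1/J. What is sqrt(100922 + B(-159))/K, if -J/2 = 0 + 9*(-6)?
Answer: -sqrt(32698731)/1282500 ≈ -0.0044587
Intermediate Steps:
J = 108 (J = -2*(0 + 9*(-6)) = -2*(0 - 54) = -2*(-54) = 108)
B(R) = 1/108
K = -71250 (K = -71264 + 14 = -71250)
sqrt(100922 + B(-159))/K = sqrt(100922 + 1/108)/(-71250) = sqrt(10899577/108)*(-1/71250) = (sqrt(32698731)/18)*(-1/71250) = -sqrt(32698731)/1282500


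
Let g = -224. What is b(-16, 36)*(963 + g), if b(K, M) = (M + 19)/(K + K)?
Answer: -40645/32 ≈ -1270.2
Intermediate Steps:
b(K, M) = (19 + M)/(2*K) (b(K, M) = (19 + M)/((2*K)) = (19 + M)*(1/(2*K)) = (19 + M)/(2*K))
b(-16, 36)*(963 + g) = ((1/2)*(19 + 36)/(-16))*(963 - 224) = ((1/2)*(-1/16)*55)*739 = -55/32*739 = -40645/32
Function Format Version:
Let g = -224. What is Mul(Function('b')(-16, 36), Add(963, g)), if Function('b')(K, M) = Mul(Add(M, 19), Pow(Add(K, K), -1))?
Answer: Rational(-40645, 32) ≈ -1270.2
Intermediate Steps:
Function('b')(K, M) = Mul(Rational(1, 2), Pow(K, -1), Add(19, M)) (Function('b')(K, M) = Mul(Add(19, M), Pow(Mul(2, K), -1)) = Mul(Add(19, M), Mul(Rational(1, 2), Pow(K, -1))) = Mul(Rational(1, 2), Pow(K, -1), Add(19, M)))
Mul(Function('b')(-16, 36), Add(963, g)) = Mul(Mul(Rational(1, 2), Pow(-16, -1), Add(19, 36)), Add(963, -224)) = Mul(Mul(Rational(1, 2), Rational(-1, 16), 55), 739) = Mul(Rational(-55, 32), 739) = Rational(-40645, 32)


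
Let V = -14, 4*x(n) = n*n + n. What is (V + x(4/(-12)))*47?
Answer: -11891/18 ≈ -660.61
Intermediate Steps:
x(n) = n/4 + n**2/4 (x(n) = (n*n + n)/4 = (n**2 + n)/4 = (n + n**2)/4 = n/4 + n**2/4)
(V + x(4/(-12)))*47 = (-14 + (4/(-12))*(1 + 4/(-12))/4)*47 = (-14 + (4*(-1/12))*(1 + 4*(-1/12))/4)*47 = (-14 + (1/4)*(-1/3)*(1 - 1/3))*47 = (-14 + (1/4)*(-1/3)*(2/3))*47 = (-14 - 1/18)*47 = -253/18*47 = -11891/18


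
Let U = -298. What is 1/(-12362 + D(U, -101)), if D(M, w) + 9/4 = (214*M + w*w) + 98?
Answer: -4/263349 ≈ -1.5189e-5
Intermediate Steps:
D(M, w) = 383/4 + w**2 + 214*M (D(M, w) = -9/4 + ((214*M + w*w) + 98) = -9/4 + ((214*M + w**2) + 98) = -9/4 + ((w**2 + 214*M) + 98) = -9/4 + (98 + w**2 + 214*M) = 383/4 + w**2 + 214*M)
1/(-12362 + D(U, -101)) = 1/(-12362 + (383/4 + (-101)**2 + 214*(-298))) = 1/(-12362 + (383/4 + 10201 - 63772)) = 1/(-12362 - 213901/4) = 1/(-263349/4) = -4/263349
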